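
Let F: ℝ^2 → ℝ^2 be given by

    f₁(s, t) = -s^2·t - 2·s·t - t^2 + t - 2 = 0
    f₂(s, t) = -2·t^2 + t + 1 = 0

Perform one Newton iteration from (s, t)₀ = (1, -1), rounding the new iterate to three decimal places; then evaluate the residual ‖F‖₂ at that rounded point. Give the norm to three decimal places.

0.613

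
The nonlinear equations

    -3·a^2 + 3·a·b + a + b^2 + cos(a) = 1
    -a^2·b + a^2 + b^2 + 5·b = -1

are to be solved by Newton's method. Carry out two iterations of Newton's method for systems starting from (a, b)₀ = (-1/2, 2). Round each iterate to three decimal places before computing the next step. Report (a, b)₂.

(0.039, -0.168)

At (-1/2, 2): F = (-0.37242, 14.750).
Jacobian J = [[-6·a + 3·b - sin(a) + 1, 3·a + 2·b], [-2·a·b + 2·a, -a^2 + 2·b + 5]].
At the point, J = [[10.47943, 2.500], [1.000, 8.750]] (det J = 89.19497).
Solving J·Δ = −F gives Δ = (0.450, -1.737).
Then the next iterate is (a, b)₁ = (-0.050, 0.263).
Round to (-0.050, 0.263) and repeat: F = (-0.02903, 2.38601), J = [[2.13898, 0.376], [-0.07370, 5.52350]].
Δ = (0.089, -0.431), so (a, b)₂ = (0.039, -0.168).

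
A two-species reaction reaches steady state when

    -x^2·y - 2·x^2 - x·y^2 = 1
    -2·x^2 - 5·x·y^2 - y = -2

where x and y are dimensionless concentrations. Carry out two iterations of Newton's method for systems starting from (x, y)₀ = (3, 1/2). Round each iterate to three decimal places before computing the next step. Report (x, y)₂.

At (3, 1/2): F = (-24.250, -20.250).
Jacobian J = [[-2·x·y - 4·x - y^2, -x^2 - 2·x·y], [-4·x - 5·y^2, -10·x·y - 1]].
At the point, J = [[-15.250, -12.000], [-13.250, -16.000]] (det J = 85.000).
Solving J·Δ = −F gives Δ = (-1.706, 0.147).
Then the next iterate is (x, y)₁ = (1.294, 0.647).
Round to (1.294, 0.647) and repeat: F = (-5.97391, -4.70427), J = [[-7.26905, -3.34887], [-7.26905, -9.37218]].
Δ = (-0.919, 0.211), so (x, y)₂ = (0.375, 0.858).

(0.375, 0.858)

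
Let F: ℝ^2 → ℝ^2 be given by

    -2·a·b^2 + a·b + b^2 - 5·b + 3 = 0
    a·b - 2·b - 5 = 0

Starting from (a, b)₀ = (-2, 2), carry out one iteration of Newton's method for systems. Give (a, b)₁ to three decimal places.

At (-2, 2): F = (9.000, -13.000).
Jacobian J = [[-2·b^2 + b, -4·a·b + a + 2·b - 5], [b, a - 2]].
At the point, J = [[-6.000, 13.000], [2.000, -4.000]] (det J = -2.000).
Solving J·Δ = −F gives Δ = (66.500, 30.000).
Then the next iterate is (a, b)₁ = (64.500, 32.000).

(64.500, 32.000)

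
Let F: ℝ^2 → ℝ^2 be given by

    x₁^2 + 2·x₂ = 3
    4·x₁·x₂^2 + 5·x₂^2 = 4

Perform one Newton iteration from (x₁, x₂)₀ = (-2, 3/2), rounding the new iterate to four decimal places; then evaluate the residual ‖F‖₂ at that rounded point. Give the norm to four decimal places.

3.7815

At (-2, 3/2): F = (4.0000, -10.7500).
Jacobian J = [[2·x₁, 2], [4·x₂^2, 8·x₁·x₂ + 10·x₂]].
At the point, J = [[-4.0000, 2.0000], [9.0000, -9.0000]] (det J = 18.0000).
Solving J·Δ = −F gives Δ = (0.8056, -0.3889).
Then the next iterate is (x₁, x₂)₁ = (-1.1944, 1.1111).
Re-evaluating at (-1.1944, 1.1111): F = (0.648791, -3.725438), so ‖F‖₂ = 3.7815.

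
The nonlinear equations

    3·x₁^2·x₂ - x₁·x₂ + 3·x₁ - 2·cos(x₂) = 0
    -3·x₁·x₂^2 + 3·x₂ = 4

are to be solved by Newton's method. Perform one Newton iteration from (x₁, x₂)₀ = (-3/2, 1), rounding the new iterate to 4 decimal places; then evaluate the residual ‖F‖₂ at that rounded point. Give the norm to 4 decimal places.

0.3503

At (-3/2, 1): F = (2.669395, 3.5000).
Jacobian J = [[6·x₁·x₂ - x₂ + 3, 3·x₁^2 - x₁ + 2·sin(x₂)], [-3·x₂^2, -6·x₁·x₂ + 3]].
At the point, J = [[-7.0000, 9.932942], [-3.0000, 12.0000]] (det J = -54.201174).
Solving J·Δ = −F gives Δ = (-0.0504, -0.3043).
Then the next iterate is (x₁, x₂)₁ = (-1.5504, 0.6957).
Re-evaluating at (-1.5504, 0.6957): F = (-0.090951, 0.338274), so ‖F‖₂ = 0.3503.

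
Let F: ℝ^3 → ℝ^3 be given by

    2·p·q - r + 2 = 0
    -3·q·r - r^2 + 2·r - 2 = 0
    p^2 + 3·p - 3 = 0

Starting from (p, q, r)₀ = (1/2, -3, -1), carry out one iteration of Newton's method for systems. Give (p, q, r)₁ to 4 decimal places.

At (1/2, -3, -1): F = (0.0000, -14.0000, -1.2500).
Jacobian J = [[2·q, 2·p, -1], [0, -3·r, -3·q - 2·r + 2], [2·p + 3, 0, 0]].
At the point, J = [[-6.0000, 1.0000, -1.0000], [0.0000, 3.0000, 13.0000], [4.0000, 0.0000, 0.0000]] (det J = 64.0000).
Solving J·Δ = −F gives Δ = (0.3125, 2.3984, 0.5234).
Then the next iterate is (p, q, r)₁ = (0.8125, -0.6016, -0.4766).

(0.8125, -0.6016, -0.4766)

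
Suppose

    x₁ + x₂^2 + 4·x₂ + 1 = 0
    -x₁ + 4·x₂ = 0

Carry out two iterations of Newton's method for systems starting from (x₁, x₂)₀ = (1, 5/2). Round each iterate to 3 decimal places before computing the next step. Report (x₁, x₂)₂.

(-0.380, -0.095)

At (1, 5/2): F = (18.250, 9.000).
Jacobian J = [[1, 2·x₂ + 4], [-1, 4]].
At the point, J = [[1.000, 9.000], [-1.000, 4.000]] (det J = 13.000).
Solving J·Δ = −F gives Δ = (0.615, -2.096).
Then the next iterate is (x₁, x₂)₁ = (1.615, 0.404).
Round to (1.615, 0.404) and repeat: F = (4.39422, 0.001), J = [[1.000, 4.808], [-1.000, 4.000]].
Δ = (-1.995, -0.499), so (x₁, x₂)₂ = (-0.380, -0.095).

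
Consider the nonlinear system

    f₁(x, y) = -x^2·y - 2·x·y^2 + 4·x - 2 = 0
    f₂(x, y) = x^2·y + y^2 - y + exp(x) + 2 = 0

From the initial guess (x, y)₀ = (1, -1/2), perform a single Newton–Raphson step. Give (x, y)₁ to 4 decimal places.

(-0.1206, 2.5428)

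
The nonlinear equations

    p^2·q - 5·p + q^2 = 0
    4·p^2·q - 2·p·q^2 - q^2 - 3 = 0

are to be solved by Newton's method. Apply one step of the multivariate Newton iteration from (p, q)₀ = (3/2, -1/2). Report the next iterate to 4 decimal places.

(0.2136, -0.4894)

At (3/2, -1/2): F = (-8.3750, -8.5000).
Jacobian J = [[2·p·q - 5, p^2 + 2·q], [8·p·q - 2·q^2, 4·p^2 - 4·p·q - 2·q]].
At the point, J = [[-6.5000, 1.2500], [-6.5000, 13.0000]] (det J = -76.3750).
Solving J·Δ = −F gives Δ = (-1.2864, 0.0106).
Then the next iterate is (p, q)₁ = (0.2136, -0.4894).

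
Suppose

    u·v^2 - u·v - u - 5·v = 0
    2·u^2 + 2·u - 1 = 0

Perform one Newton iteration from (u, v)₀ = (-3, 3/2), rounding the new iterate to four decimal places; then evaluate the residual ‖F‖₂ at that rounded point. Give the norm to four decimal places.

At (-3, 3/2): F = (-6.7500, 11.0000).
Jacobian J = [[v^2 - v - 1, 2·u·v - u - 5], [4·u + 2, 0]].
At the point, J = [[-0.2500, -11.0000], [-10.0000, 0.0000]] (det J = -110.0000).
Solving J·Δ = −F gives Δ = (1.1000, -0.6386).
Then the next iterate is (u, v)₁ = (-1.9000, 0.8614).
Re-evaluating at (-1.9000, 0.8614): F = (-2.180159, 2.4200), so ‖F‖₂ = 3.2572.

3.2572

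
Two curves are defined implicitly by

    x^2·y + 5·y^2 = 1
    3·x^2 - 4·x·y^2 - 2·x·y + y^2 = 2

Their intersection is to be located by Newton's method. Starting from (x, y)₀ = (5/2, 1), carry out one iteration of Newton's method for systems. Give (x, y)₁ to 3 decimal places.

(1.427, 0.700)

At (5/2, 1): F = (10.250, 2.750).
Jacobian J = [[2·x·y, x^2 + 10·y], [6·x - 4·y^2 - 2·y, -8·x·y - 2·x + 2·y]].
At the point, J = [[5.000, 16.250], [9.000, -23.000]] (det J = -261.250).
Solving J·Δ = −F gives Δ = (-1.073, -0.300).
Then the next iterate is (x, y)₁ = (1.427, 0.700).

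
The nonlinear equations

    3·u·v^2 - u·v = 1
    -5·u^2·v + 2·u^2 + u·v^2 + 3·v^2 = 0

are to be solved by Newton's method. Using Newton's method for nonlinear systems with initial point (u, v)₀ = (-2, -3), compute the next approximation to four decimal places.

At (-2, -3): F = (-61.0000, 77.0000).
Jacobian J = [[3·v^2 - v, 6·u·v - u], [-10·u·v + 4·u + v^2, -5·u^2 + 2·u·v + 6·v]].
At the point, J = [[30.0000, 38.0000], [-59.0000, -26.0000]] (det J = 1462.0000).
Solving J·Δ = −F gives Δ = (0.9166, 0.8817).
Then the next iterate is (u, v)₁ = (-1.0834, -2.1183).

(-1.0834, -2.1183)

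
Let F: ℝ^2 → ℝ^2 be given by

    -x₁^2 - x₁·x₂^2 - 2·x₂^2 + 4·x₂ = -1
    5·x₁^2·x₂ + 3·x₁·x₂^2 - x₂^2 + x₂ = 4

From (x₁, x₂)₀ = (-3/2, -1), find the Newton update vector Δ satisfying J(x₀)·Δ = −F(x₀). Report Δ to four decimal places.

(-0.5733, 1.3793)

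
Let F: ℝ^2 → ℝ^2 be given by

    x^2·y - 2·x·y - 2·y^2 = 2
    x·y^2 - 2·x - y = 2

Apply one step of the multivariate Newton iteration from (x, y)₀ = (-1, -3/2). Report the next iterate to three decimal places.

At (-1, -3/2): F = (-11.000, -0.750).
Jacobian J = [[2·x·y - 2·y, x^2 - 2·x - 4·y], [y^2 - 2, 2·x·y - 1]].
At the point, J = [[6.000, 9.000], [0.250, 2.000]] (det J = 9.750).
Solving J·Δ = −F gives Δ = (1.564, 0.179).
Then the next iterate is (x, y)₁ = (0.564, -1.321).

(0.564, -1.321)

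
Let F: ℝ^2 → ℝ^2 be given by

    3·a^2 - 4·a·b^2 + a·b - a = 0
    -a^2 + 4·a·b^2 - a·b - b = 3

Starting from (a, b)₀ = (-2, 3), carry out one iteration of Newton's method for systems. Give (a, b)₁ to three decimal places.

At (-2, 3): F = (80.000, -76.000).
Jacobian J = [[6·a - 4·b^2 + b - 1, -8·a·b + a], [-2·a + 4·b^2 - b, 8·a·b - a - 1]].
At the point, J = [[-46.000, 46.000], [37.000, -47.000]] (det J = 460.000).
Solving J·Δ = −F gives Δ = (0.574, -1.165).
Then the next iterate is (a, b)₁ = (-1.426, 1.835).

(-1.426, 1.835)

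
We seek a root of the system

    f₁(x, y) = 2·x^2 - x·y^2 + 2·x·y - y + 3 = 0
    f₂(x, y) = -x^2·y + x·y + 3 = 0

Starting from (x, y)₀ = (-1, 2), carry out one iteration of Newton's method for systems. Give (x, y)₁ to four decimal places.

At (-1, 2): F = (3.0000, -1.0000).
Jacobian J = [[4·x - y^2 + 2·y, -2·x·y + 2·x - 1], [-2·x·y + y, -x^2 + x]].
At the point, J = [[-4.0000, 1.0000], [6.0000, -2.0000]] (det J = 2.0000).
Solving J·Δ = −F gives Δ = (2.5000, 7.0000).
Then the next iterate is (x, y)₁ = (1.5000, 9.0000).

(1.5000, 9.0000)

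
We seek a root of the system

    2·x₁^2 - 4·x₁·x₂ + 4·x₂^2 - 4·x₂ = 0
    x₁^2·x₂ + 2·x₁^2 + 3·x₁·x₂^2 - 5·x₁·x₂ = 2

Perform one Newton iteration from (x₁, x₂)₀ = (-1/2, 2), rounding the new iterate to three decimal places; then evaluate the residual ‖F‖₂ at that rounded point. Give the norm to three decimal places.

At (-1/2, 2): F = (12.500, -2.000).
Jacobian J = [[4·x₁ - 4·x₂, -4·x₁ + 8·x₂ - 4], [2·x₁·x₂ + 4·x₁ + 3·x₂^2 - 5·x₂, x₁^2 + 6·x₁·x₂ - 5·x₁]].
At the point, J = [[-10.000, 14.000], [-2.000, -3.250]] (det J = 60.500).
Solving J·Δ = −F gives Δ = (0.209, -0.744).
Then the next iterate is (x₁, x₂)₁ = (-0.291, 1.256).
Re-evaluating at (-0.291, 1.256): F = (2.91749, -1.27399), so ‖F‖₂ = 3.184.

3.184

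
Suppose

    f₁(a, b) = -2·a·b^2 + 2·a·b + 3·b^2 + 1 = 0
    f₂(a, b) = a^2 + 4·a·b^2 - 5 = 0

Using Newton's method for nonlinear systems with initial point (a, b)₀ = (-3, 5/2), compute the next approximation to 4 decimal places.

(-2.1959, 1.5713)

At (-3, 5/2): F = (42.2500, -71.0000).
Jacobian J = [[-2·b^2 + 2·b, -4·a·b + 2·a + 6·b], [2·a + 4·b^2, 8·a·b]].
At the point, J = [[-7.5000, 39.0000], [19.0000, -60.0000]] (det J = -291.0000).
Solving J·Δ = −F gives Δ = (0.8041, -0.9287).
Then the next iterate is (a, b)₁ = (-2.1959, 1.5713).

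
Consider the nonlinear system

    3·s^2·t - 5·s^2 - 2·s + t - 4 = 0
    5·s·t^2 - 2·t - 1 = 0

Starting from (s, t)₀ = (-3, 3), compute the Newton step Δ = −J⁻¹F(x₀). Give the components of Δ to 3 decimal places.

(-0.180, -1.632)

At (-3, 3): F = (41.000, -142.000).
Jacobian J = [[6·s·t - 10·s - 2, 3·s^2 + 1], [5·t^2, 10·s·t - 2]].
At the point, J = [[-26.000, 28.000], [45.000, -92.000]] (det J = 1132.000).
Solving J·Δ = −F gives Δ = (-0.180, -1.632).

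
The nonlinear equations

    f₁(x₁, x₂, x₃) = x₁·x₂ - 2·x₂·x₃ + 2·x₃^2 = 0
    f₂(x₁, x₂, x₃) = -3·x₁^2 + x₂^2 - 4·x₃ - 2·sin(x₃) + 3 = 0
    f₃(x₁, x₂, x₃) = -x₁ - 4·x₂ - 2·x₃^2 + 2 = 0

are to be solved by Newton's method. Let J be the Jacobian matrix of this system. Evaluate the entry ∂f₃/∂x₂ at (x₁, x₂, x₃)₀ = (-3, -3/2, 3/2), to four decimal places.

∂f₃/∂x₂ = -4.
At (-3, -3/2, 3/2) this is -4.0000.

-4.0000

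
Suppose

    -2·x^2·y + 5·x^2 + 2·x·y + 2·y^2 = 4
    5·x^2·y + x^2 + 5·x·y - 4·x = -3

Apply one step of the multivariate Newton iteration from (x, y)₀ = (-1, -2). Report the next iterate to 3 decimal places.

(-3.000, 3.083)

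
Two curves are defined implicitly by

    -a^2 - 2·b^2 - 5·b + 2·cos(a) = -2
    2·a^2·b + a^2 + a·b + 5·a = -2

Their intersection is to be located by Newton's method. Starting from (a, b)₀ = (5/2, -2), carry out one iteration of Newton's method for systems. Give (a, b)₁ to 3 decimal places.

At (5/2, -2): F = (-3.85229, -9.250).
Jacobian J = [[-2·a - 2·sin(a), -4·b - 5], [4·a·b + 2·a + b + 5, 2·a^2 + a]].
At the point, J = [[-6.19694, 3.000], [-12.000, 15.000]] (det J = -56.95416).
Solving J·Δ = −F gives Δ = (-0.527, 0.195).
Then the next iterate is (a, b)₁ = (1.973, -1.805).

(1.973, -1.805)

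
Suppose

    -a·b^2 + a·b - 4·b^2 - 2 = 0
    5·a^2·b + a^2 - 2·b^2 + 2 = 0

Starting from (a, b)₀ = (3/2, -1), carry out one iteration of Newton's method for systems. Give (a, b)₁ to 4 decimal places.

(1.7071, -0.2469)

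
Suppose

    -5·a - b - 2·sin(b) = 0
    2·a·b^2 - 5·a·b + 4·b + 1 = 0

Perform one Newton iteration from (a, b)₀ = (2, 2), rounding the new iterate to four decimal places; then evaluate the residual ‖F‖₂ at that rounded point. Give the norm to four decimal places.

7.0464

At (2, 2): F = (-13.818595, 5.0000).
Jacobian J = [[-5, -2·cos(b) - 1], [2·b^2 - 5·b, 4·a·b - 5·a + 4]].
At the point, J = [[-5.0000, -0.167706], [-2.0000, 10.0000]] (det J = -50.335413).
Solving J·Δ = −F gives Δ = (-2.7286, -1.0457).
Then the next iterate is (a, b)₁ = (-0.7286, 0.9543).
Re-evaluating at (-0.7286, 0.9543): F = (1.056882, 6.966660), so ‖F‖₂ = 7.0464.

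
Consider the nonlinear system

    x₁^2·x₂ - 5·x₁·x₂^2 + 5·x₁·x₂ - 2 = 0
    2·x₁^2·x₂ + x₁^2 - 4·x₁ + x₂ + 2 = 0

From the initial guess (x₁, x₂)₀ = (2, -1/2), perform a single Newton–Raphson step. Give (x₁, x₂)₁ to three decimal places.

At (2, -1/2): F = (-11.500, -6.500).
Jacobian J = [[2·x₁·x₂ - 5·x₂^2 + 5·x₂, x₁^2 - 10·x₁·x₂ + 5·x₁], [4·x₁·x₂ + 2·x₁ - 4, 2·x₁^2 + 1]].
At the point, J = [[-5.750, 24.000], [-4.000, 9.000]] (det J = 44.250).
Solving J·Δ = −F gives Δ = (-1.186, 0.195).
Then the next iterate is (x₁, x₂)₁ = (0.814, -0.305).

(0.814, -0.305)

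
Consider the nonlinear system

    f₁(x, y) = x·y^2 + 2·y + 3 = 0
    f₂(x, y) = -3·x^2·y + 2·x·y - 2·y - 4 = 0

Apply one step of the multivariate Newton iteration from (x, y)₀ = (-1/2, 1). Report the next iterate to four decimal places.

At (-1/2, 1): F = (4.5000, -7.7500).
Jacobian J = [[y^2, 2·x·y + 2], [-6·x·y + 2·y, -3·x^2 + 2·x - 2]].
At the point, J = [[1.0000, 1.0000], [5.0000, -3.7500]] (det J = -8.7500).
Solving J·Δ = −F gives Δ = (-1.0429, -3.4571).
Then the next iterate is (x, y)₁ = (-1.5429, -2.4571).

(-1.5429, -2.4571)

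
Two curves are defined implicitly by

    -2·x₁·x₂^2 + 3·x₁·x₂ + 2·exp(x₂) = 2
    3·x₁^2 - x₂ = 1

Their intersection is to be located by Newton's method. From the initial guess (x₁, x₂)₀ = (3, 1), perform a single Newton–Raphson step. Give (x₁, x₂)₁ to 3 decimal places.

(1.499, -1.025)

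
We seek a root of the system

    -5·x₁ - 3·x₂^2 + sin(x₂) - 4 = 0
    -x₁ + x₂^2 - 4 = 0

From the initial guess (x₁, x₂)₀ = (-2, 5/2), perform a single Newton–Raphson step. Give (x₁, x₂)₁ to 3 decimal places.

(-1.843, 1.681)

At (-2, 5/2): F = (-12.15153, 4.250).
Jacobian J = [[-5, -6·x₂ + cos(x₂)], [-1, 2·x₂]].
At the point, J = [[-5.000, -15.80114], [-1.000, 5.000]] (det J = -40.80114).
Solving J·Δ = −F gives Δ = (0.157, -0.819).
Then the next iterate is (x₁, x₂)₁ = (-1.843, 1.681).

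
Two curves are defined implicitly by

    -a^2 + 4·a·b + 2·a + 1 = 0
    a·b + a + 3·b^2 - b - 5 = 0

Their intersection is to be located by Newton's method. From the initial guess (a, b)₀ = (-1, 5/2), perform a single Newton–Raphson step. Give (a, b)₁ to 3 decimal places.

At (-1, 5/2): F = (-12.000, 7.750).
Jacobian J = [[-2·a + 4·b + 2, 4·a], [b + 1, a + 6·b - 1]].
At the point, J = [[14.000, -4.000], [3.500, 13.000]] (det J = 196.000).
Solving J·Δ = −F gives Δ = (0.638, -0.768).
Then the next iterate is (a, b)₁ = (-0.362, 1.732).

(-0.362, 1.732)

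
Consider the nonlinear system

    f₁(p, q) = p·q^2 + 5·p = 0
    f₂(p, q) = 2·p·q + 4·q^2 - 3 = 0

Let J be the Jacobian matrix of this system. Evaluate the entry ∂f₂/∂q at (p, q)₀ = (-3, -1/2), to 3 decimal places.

-10.000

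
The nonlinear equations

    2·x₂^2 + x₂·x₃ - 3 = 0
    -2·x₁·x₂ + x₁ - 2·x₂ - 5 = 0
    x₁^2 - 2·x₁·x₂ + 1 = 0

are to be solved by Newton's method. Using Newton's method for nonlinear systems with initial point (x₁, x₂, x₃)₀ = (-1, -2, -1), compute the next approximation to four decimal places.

(0.2000, -2.2000, 3.4000)

At (-1, -2, -1): F = (7.0000, -6.0000, -2.0000).
Jacobian J = [[0, 4·x₂ + x₃, x₂], [-2·x₂ + 1, -2·x₁ - 2, 0], [2·x₁ - 2·x₂, -2·x₁, 0]].
At the point, J = [[0.0000, -9.0000, -2.0000], [5.0000, 0.0000, 0.0000], [2.0000, 2.0000, 0.0000]] (det J = -20.0000).
Solving J·Δ = −F gives Δ = (1.2000, -0.2000, 4.4000).
Then the next iterate is (x₁, x₂, x₃)₁ = (0.2000, -2.2000, 3.4000).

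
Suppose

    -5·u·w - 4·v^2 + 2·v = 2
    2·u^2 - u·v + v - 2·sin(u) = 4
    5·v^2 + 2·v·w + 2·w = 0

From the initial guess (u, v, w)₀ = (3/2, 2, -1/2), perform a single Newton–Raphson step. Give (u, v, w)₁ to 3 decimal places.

At (3/2, 2, -1/2): F = (-10.250, -2.49499, 17.000).
Jacobian J = [[-5·w, -8·v + 2, -5·u], [4·u - v - 2·cos(u), -u + 1, 0], [0, 10·v + 2·w, 2·v + 2]].
At the point, J = [[2.500, -14.000, -7.500], [3.85853, -0.500, 0.000], [0.000, 19.000, 6.000]] (det J = -233.22375).
Solving J·Δ = −F gives Δ = (0.484, -1.252, 1.133).
Then the next iterate is (u, v, w)₁ = (1.984, 0.748, 0.633).

(1.984, 0.748, 0.633)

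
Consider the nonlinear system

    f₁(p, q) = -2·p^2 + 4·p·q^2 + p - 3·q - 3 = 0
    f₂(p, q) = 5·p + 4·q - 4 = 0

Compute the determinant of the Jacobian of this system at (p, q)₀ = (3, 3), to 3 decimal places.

-245.000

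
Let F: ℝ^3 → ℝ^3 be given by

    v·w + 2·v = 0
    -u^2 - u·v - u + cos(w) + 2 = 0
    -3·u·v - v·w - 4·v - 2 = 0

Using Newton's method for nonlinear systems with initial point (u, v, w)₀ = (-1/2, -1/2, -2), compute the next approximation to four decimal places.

(-0.4169, -3.7508, -2.0000)

At (-1/2, -1/2, -2): F = (0.0000, 1.583853, -1.7500).
Jacobian J = [[0, w + 2, v], [-2·u - v - 1, -u, -sin(w)], [-3·v, -3·u - w - 4, -v]].
At the point, J = [[0.0000, 0.0000, -0.5000], [0.5000, 0.5000, 0.909297], [1.5000, -0.5000, 0.5000]] (det J = 0.5000).
Solving J·Δ = −F gives Δ = (0.0831, -3.2508, 0.0000).
Then the next iterate is (u, v, w)₁ = (-0.4169, -3.7508, -2.0000).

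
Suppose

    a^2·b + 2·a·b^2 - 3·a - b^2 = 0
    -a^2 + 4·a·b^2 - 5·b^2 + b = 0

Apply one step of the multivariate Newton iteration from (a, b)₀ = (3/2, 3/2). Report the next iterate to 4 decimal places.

At (3/2, 3/2): F = (3.3750, 1.5000).
Jacobian J = [[2·a·b + 2·b^2 - 3, a^2 + 4·a·b - 2·b], [-2·a + 4·b^2, 8·a·b - 10·b + 1]].
At the point, J = [[6.0000, 8.2500], [6.0000, 4.0000]] (det J = -25.5000).
Solving J·Δ = −F gives Δ = (0.0441, -0.4412).
Then the next iterate is (a, b)₁ = (1.5441, 1.0588).

(1.5441, 1.0588)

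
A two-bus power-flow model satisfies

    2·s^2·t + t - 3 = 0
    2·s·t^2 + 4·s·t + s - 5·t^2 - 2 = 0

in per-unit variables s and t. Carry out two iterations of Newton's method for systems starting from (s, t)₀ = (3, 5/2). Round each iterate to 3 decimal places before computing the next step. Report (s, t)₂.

(0.517, 2.187)

At (3, 5/2): F = (44.500, 37.250).
Jacobian J = [[4·s·t, 2·s^2 + 1], [2·t^2 + 4·t + 1, 4·s·t + 4·s - 10·t]].
At the point, J = [[30.000, 19.000], [23.500, 17.000]] (det J = 63.500).
Solving J·Δ = −F gives Δ = (-0.768, -1.130).
Then the next iterate is (s, t)₁ = (2.232, 1.370).
Round to (2.232, 1.370) and repeat: F = (12.02020, 11.45734), J = [[12.23136, 10.96365], [10.23380, 7.45936]].
Δ = (-1.715, 0.817), so (s, t)₂ = (0.517, 2.187).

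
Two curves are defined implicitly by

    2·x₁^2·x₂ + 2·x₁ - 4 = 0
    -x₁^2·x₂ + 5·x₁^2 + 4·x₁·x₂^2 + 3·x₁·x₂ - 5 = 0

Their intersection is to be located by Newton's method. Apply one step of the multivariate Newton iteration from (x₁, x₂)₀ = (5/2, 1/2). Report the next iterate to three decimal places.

(1.278, 0.604)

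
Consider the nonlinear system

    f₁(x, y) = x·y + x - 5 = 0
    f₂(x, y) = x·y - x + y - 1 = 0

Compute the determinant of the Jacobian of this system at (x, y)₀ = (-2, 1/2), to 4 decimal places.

-2.5000

J = [[y + 1, x], [y - 1, x + 1]].
At the point, J = [[1.5000, -2.0000], [-0.5000, -1.0000]].
det J = -2.5000.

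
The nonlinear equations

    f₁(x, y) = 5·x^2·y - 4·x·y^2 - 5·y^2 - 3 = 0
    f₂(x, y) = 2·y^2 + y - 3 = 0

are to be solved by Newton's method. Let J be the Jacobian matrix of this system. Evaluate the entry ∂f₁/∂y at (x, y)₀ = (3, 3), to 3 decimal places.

-57.000

∂f₁/∂y = 5·x^2 - 8·x·y - 10·y.
At (3, 3) this is -57.000.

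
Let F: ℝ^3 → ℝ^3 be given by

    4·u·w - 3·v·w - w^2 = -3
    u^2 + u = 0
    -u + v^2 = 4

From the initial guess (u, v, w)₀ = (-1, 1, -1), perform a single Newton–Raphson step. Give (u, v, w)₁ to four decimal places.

At (-1, 1, -1): F = (9.0000, 0.0000, -2.0000).
Jacobian J = [[4·w, -3·w, 4·u - 3·v - 2·w], [2·u + 1, 0, 0], [-1, 2·v, 0]].
At the point, J = [[-4.0000, 3.0000, -5.0000], [-1.0000, 0.0000, 0.0000], [-1.0000, 2.0000, 0.0000]] (det J = 10.0000).
Solving J·Δ = −F gives Δ = (0.0000, 1.0000, 2.4000).
Then the next iterate is (u, v, w)₁ = (-1.0000, 2.0000, 1.4000).

(-1.0000, 2.0000, 1.4000)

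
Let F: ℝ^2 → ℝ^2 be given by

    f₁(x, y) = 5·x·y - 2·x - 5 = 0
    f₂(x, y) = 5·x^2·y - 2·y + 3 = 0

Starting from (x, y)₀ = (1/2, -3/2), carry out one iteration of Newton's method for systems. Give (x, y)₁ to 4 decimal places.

At (1/2, -3/2): F = (-9.7500, 4.1250).
Jacobian J = [[5·y - 2, 5·x], [10·x·y, 5·x^2 - 2]].
At the point, J = [[-9.5000, 2.5000], [-7.5000, -0.7500]] (det J = 25.8750).
Solving J·Δ = −F gives Δ = (0.1159, 4.3406).
Then the next iterate is (x, y)₁ = (0.6159, 2.8406).

(0.6159, 2.8406)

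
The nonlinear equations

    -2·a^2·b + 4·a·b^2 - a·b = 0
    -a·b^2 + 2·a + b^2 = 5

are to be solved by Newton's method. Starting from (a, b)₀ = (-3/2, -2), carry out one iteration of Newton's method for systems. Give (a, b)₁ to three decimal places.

At (-3/2, -2): F = (-18.000, 2.000).
Jacobian J = [[-4·a·b + 4·b^2 - b, -2·a^2 + 8·a·b - a], [-b^2 + 2, -2·a·b + 2·b]].
At the point, J = [[6.000, 21.000], [-2.000, -10.000]] (det J = -18.000).
Solving J·Δ = −F gives Δ = (7.667, -1.333).
Then the next iterate is (a, b)₁ = (6.167, -3.333).

(6.167, -3.333)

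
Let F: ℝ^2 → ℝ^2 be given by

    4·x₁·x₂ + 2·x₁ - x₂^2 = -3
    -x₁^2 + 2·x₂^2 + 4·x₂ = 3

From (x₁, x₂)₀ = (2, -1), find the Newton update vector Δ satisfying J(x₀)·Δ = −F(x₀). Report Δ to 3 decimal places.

(-2.250, -0.250)

At (2, -1): F = (-2.000, -9.000).
Jacobian J = [[4·x₂ + 2, 4·x₁ - 2·x₂], [-2·x₁, 4·x₂ + 4]].
At the point, J = [[-2.000, 10.000], [-4.000, 0.000]] (det J = 40.000).
Solving J·Δ = −F gives Δ = (-2.250, -0.250).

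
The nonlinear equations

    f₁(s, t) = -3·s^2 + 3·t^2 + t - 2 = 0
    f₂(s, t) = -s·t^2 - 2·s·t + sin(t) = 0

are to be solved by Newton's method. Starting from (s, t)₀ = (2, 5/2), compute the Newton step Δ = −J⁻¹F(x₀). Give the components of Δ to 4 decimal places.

(-0.6798, -0.9630)

At (2, 5/2): F = (7.2500, -21.901528).
Jacobian J = [[-6·s, 6·t + 1], [-t^2 - 2·t, -2·s·t - 2·s + cos(t)]].
At the point, J = [[-12.0000, 16.0000], [-11.2500, -14.801144]] (det J = 357.613723).
Solving J·Δ = −F gives Δ = (-0.6798, -0.9630).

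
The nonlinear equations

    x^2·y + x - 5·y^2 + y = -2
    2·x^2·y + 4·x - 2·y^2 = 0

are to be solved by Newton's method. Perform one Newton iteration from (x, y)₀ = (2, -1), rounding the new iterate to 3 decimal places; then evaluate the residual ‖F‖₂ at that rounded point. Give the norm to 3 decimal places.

8.020

At (2, -1): F = (-6.000, -2.000).
Jacobian J = [[2·x·y + 1, x^2 - 10·y + 1], [4·x·y + 4, 2·x^2 - 4·y]].
At the point, J = [[-3.000, 15.000], [-4.000, 12.000]] (det J = 24.000).
Solving J·Δ = −F gives Δ = (1.750, 0.750).
Then the next iterate is (x, y)₁ = (3.750, -0.250).
Re-evaluating at (3.750, -0.250): F = (1.67188, 7.84375), so ‖F‖₂ = 8.020.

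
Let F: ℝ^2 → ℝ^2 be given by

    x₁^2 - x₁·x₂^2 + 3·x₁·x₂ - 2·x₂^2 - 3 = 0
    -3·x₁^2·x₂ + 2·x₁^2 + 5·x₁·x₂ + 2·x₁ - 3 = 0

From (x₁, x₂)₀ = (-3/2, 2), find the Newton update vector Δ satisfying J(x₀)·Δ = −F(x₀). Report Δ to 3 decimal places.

(0.162, -1.833)

At (-3/2, 2): F = (-11.750, -30.000).
Jacobian J = [[2·x₁ - x₂^2 + 3·x₂, -2·x₁·x₂ + 3·x₁ - 4·x₂], [-6·x₁·x₂ + 4·x₁ + 5·x₂ + 2, -3·x₁^2 + 5·x₁]].
At the point, J = [[-1.000, -6.500], [24.000, -14.250]] (det J = 170.250).
Solving J·Δ = −F gives Δ = (0.162, -1.833).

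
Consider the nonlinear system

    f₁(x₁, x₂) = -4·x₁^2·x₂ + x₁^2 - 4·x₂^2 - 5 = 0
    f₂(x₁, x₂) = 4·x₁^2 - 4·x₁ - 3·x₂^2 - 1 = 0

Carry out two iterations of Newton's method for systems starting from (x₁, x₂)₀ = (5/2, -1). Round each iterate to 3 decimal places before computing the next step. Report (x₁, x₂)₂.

(1.445, -0.656)

At (5/2, -1): F = (22.250, 11.000).
Jacobian J = [[-8·x₁·x₂ + 2·x₁, -4·x₁^2 - 8·x₂], [8·x₁ - 4, -6·x₂]].
At the point, J = [[25.000, -17.000], [16.000, 6.000]] (det J = 422.000).
Solving J·Δ = −F gives Δ = (-0.759, 0.192).
Then the next iterate is (x₁, x₂)₁ = (1.741, -0.808).
Round to (1.741, -0.808) and repeat: F = (5.21608, 2.20173), J = [[14.73582, -5.66032], [9.928, 4.848]].
Δ = (-0.296, 0.152), so (x₁, x₂)₂ = (1.445, -0.656).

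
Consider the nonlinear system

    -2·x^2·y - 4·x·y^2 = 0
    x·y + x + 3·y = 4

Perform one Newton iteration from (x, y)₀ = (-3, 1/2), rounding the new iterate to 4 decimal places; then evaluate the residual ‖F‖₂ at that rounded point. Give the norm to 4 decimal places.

96.3417

At (-3, 1/2): F = (-6.0000, -7.0000).
Jacobian J = [[-4·x·y - 4·y^2, -2·x^2 - 8·x·y], [y + 1, x + 3]].
At the point, J = [[5.0000, -6.0000], [1.5000, 0.0000]] (det J = 9.0000).
Solving J·Δ = −F gives Δ = (4.6667, 2.8889).
Then the next iterate is (x, y)₁ = (1.6667, 3.3889).
Re-evaluating at (1.6667, 3.3889): F = (-95.393795, 13.481680), so ‖F‖₂ = 96.3417.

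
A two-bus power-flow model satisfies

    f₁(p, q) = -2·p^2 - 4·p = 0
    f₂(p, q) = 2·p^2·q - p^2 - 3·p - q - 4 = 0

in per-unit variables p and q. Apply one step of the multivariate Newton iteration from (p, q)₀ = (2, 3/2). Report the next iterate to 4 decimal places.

At (2, 3/2): F = (-16.0000, -3.5000).
Jacobian J = [[-4·p - 4, 0], [4·p·q - 2·p - 3, 2·p^2 - 1]].
At the point, J = [[-12.0000, 0.0000], [5.0000, 7.0000]] (det J = -84.0000).
Solving J·Δ = −F gives Δ = (-1.3333, 1.4524).
Then the next iterate is (p, q)₁ = (0.6667, 2.9524).

(0.6667, 2.9524)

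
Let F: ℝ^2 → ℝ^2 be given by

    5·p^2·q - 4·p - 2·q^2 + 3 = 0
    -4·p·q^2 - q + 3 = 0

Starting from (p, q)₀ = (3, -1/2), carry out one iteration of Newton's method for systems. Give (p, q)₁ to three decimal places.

At (3, -1/2): F = (-32.000, 0.500).
Jacobian J = [[10·p·q - 4, 5·p^2 - 4·q], [-4·q^2, -8·p·q - 1]].
At the point, J = [[-19.000, 47.000], [-1.000, 11.000]] (det J = -162.000).
Solving J·Δ = −F gives Δ = (-2.318, -0.256).
Then the next iterate is (p, q)₁ = (0.682, -0.756).

(0.682, -0.756)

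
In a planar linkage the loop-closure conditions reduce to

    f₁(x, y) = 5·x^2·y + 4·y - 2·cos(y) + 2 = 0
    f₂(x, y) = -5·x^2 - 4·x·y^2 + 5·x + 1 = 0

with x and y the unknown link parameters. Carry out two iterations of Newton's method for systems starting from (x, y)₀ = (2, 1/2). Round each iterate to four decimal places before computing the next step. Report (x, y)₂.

(1.2340, 0.0512)

At (2, 1/2): F = (12.244835, -11.0000).
Jacobian J = [[10·x·y, 5·x^2 + 2·sin(y) + 4], [-10·x - 4·y^2 + 5, -8·x·y]].
At the point, J = [[10.0000, 24.958851], [-16.0000, -8.0000]] (det J = 319.341617).
Solving J·Δ = −F gives Δ = (-0.5530, -0.2690).
Then the next iterate is (x, y)₁ = (1.4470, 0.2310).
Round to (1.4470, 0.2310) and repeat: F = (3.395474, -2.542898), J = [[3.342570, 14.926947], [-9.683444, -2.674056]].
Δ = (-0.2130, -0.1798), so (x, y)₂ = (1.2340, 0.0512).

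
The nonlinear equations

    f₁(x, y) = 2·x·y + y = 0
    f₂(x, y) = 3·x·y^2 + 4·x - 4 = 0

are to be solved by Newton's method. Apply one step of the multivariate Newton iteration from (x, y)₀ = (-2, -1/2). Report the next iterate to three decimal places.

(1.818, -1.273)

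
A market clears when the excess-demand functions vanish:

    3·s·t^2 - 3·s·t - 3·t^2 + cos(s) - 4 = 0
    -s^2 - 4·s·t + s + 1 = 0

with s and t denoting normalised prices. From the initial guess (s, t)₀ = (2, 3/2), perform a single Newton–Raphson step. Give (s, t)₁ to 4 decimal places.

At (2, 3/2): F = (-6.666147, -13.0000).
Jacobian J = [[3·t^2 - 3·t - sin(s), 6·s·t - 3·s - 6·t], [-2·s - 4·t + 1, -4·s]].
At the point, J = [[1.340703, 3.0000], [-9.0000, -8.0000]] (det J = 16.274379).
Solving J·Δ = −F gives Δ = (-5.6733, 4.7574).
Then the next iterate is (s, t)₁ = (-3.6733, 6.2574).

(-3.6733, 6.2574)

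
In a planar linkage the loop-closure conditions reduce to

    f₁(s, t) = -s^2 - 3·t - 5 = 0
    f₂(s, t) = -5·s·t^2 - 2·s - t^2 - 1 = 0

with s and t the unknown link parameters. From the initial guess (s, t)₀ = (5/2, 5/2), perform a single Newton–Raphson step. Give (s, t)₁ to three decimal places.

(-1.683, 3.222)

At (5/2, 5/2): F = (-18.750, -90.375).
Jacobian J = [[-2·s, -3], [-5·t^2 - 2, -10·s·t - 2·t]].
At the point, J = [[-5.000, -3.000], [-33.250, -67.500]] (det J = 237.750).
Solving J·Δ = −F gives Δ = (-4.183, 0.722).
Then the next iterate is (s, t)₁ = (-1.683, 3.222).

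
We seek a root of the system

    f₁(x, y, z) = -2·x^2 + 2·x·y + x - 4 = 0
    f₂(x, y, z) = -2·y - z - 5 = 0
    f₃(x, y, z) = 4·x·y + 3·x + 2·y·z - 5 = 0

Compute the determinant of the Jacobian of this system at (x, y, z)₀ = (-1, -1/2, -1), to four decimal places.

-14.0000

J = [[-4·x + 2·y + 1, 2·x, 0], [0, -2, -1], [4·y + 3, 4·x + 2·z, 2·y]].
At the point, J = [[4.0000, -2.0000, 0.0000], [0.0000, -2.0000, -1.0000], [1.0000, -6.0000, -1.0000]].
det J = -14.0000.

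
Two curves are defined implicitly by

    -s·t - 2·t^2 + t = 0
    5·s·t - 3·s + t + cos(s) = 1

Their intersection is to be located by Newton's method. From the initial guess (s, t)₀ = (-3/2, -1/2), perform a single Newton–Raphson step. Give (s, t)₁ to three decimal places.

(-0.364, -0.237)

At (-3/2, -1/2): F = (-1.750, 6.82074).
Jacobian J = [[-t, -s - 4·t + 1], [5·t - sin(s) - 3, 5·s + 1]].
At the point, J = [[0.500, 4.500], [-4.50251, -6.500]] (det J = 17.01127).
Solving J·Δ = −F gives Δ = (1.136, 0.263).
Then the next iterate is (s, t)₁ = (-0.364, -0.237).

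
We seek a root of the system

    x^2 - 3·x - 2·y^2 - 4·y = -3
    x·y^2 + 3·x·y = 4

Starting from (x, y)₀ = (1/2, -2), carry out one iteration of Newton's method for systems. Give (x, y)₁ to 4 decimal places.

At (1/2, -2): F = (1.7500, -5.0000).
Jacobian J = [[2·x - 3, -4·y - 4], [y^2 + 3·y, 2·x·y + 3·x]].
At the point, J = [[-2.0000, 4.0000], [-2.0000, -0.5000]] (det J = 9.0000).
Solving J·Δ = −F gives Δ = (-2.1250, -1.5000).
Then the next iterate is (x, y)₁ = (-1.6250, -3.5000).

(-1.6250, -3.5000)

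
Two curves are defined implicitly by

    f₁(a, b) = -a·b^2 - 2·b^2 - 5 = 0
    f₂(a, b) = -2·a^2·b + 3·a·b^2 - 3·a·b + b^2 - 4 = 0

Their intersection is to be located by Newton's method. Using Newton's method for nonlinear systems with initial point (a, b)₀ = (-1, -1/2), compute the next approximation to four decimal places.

(-11.7500, 2.0625)

At (-1, -1/2): F = (-5.2500, -5.0000).
Jacobian J = [[-b^2, -2·a·b - 4·b], [-4·a·b + 3·b^2 - 3·b, -2·a^2 + 6·a·b - 3·a + 2·b]].
At the point, J = [[-0.2500, 1.0000], [0.2500, 3.0000]] (det J = -1.0000).
Solving J·Δ = −F gives Δ = (-10.7500, 2.5625).
Then the next iterate is (a, b)₁ = (-11.7500, 2.0625).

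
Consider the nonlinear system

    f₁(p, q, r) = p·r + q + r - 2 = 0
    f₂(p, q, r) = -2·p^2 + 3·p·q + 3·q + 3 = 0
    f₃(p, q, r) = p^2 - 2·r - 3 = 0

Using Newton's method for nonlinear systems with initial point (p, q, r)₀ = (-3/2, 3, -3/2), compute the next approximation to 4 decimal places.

(-1.1959, 2.0405, -0.8311)

At (-3/2, 3, -3/2): F = (1.7500, -6.0000, 2.2500).
Jacobian J = [[r, 1, p + 1], [-4·p + 3·q, 3·p + 3, 0], [2·p, 0, -2]].
At the point, J = [[-1.5000, 1.0000, -0.5000], [15.0000, -1.5000, 0.0000], [-3.0000, 0.0000, -2.0000]] (det J = 27.7500).
Solving J·Δ = −F gives Δ = (0.3041, -0.9595, 0.6689).
Then the next iterate is (p, q, r)₁ = (-1.1959, 2.0405, -0.8311).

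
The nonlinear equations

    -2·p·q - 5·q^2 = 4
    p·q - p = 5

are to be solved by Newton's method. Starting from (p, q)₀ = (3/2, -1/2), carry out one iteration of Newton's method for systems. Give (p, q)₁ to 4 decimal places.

At (3/2, -1/2): F = (-3.7500, -7.2500).
Jacobian J = [[-2·q, -2·p - 10·q], [q - 1, p]].
At the point, J = [[1.0000, 2.0000], [-1.5000, 1.5000]] (det J = 4.5000).
Solving J·Δ = −F gives Δ = (-1.9722, 2.8611).
Then the next iterate is (p, q)₁ = (-0.4722, 2.3611).

(-0.4722, 2.3611)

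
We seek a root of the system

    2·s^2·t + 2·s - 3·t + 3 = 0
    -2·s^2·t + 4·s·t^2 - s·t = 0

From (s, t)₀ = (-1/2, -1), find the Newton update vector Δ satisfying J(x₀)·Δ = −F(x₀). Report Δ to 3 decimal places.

(-0.553, 0.915)

At (-1/2, -1): F = (4.500, -2.000).
Jacobian J = [[4·s·t + 2, 2·s^2 - 3], [-4·s·t + 4·t^2 - t, -2·s^2 + 8·s·t - s]].
At the point, J = [[4.000, -2.500], [3.000, 4.000]] (det J = 23.500).
Solving J·Δ = −F gives Δ = (-0.553, 0.915).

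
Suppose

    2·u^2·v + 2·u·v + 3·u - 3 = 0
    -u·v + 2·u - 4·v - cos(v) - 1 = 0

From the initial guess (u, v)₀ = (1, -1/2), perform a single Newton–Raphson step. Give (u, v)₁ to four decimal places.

At (1, -1/2): F = (-2.0000, 2.622417).
Jacobian J = [[4·u·v + 2·v + 3, 2·u^2 + 2·u], [-v + 2, -u + sin(v) - 4]].
At the point, J = [[0.0000, 4.0000], [2.5000, -5.479426]] (det J = -10.0000).
Solving J·Δ = −F gives Δ = (0.0469, 0.5000).
Then the next iterate is (u, v)₁ = (1.0469, 0.0000).

(1.0469, 0.0000)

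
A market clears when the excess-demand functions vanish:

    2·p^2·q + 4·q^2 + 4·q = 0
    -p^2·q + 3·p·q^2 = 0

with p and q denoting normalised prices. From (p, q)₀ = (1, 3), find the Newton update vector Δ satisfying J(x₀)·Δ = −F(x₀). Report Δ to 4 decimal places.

(0.4648, -1.9859)

At (1, 3): F = (54.0000, 24.0000).
Jacobian J = [[4·p·q, 2·p^2 + 8·q + 4], [-2·p·q + 3·q^2, -p^2 + 6·p·q]].
At the point, J = [[12.0000, 30.0000], [21.0000, 17.0000]] (det J = -426.0000).
Solving J·Δ = −F gives Δ = (0.4648, -1.9859).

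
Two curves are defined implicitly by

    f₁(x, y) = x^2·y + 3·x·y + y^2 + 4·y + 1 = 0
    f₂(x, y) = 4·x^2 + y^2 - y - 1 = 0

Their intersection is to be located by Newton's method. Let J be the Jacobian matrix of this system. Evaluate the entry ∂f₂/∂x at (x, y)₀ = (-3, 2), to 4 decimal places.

∂f₂/∂x = 8·x.
At (-3, 2) this is -24.0000.

-24.0000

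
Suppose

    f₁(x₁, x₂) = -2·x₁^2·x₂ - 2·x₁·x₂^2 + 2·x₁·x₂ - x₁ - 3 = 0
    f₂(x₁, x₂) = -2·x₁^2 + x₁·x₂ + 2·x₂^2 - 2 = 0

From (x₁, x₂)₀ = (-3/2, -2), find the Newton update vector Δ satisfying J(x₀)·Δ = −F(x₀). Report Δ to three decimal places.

At (-3/2, -2): F = (25.500, 4.500).
Jacobian J = [[-4·x₁·x₂ - 2·x₂^2 + 2·x₂ - 1, -2·x₁^2 - 4·x₁·x₂ + 2·x₁], [-4·x₁ + x₂, x₁ + 4·x₂]].
At the point, J = [[-25.000, -19.500], [4.000, -9.500]] (det J = 315.500).
Solving J·Δ = −F gives Δ = (0.490, 0.680).

(0.490, 0.680)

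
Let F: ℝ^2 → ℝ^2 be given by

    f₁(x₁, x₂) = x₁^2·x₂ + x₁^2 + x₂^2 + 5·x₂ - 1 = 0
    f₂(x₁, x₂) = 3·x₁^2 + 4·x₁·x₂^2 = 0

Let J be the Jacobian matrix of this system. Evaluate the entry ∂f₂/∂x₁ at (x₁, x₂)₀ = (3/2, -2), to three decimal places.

∂f₂/∂x₁ = 6·x₁ + 4·x₂^2.
At (3/2, -2) this is 25.000.

25.000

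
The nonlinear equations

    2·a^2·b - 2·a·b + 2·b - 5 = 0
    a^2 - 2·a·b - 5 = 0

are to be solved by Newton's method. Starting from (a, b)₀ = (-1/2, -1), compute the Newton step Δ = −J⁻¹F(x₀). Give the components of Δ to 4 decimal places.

At (-1/2, -1): F = (-8.5000, -5.7500).
Jacobian J = [[4·a·b - 2·b, 2·a^2 - 2·a + 2], [2·a - 2·b, -2·a]].
At the point, J = [[4.0000, 3.5000], [1.0000, 1.0000]] (det J = 0.5000).
Solving J·Δ = −F gives Δ = (-23.2500, 29.0000).

(-23.2500, 29.0000)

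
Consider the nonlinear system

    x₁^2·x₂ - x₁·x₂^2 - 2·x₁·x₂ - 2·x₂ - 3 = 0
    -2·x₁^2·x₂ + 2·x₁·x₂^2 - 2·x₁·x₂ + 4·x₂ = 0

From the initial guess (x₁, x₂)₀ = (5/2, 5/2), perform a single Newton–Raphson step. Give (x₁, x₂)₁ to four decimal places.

(1.2638, 0.8362)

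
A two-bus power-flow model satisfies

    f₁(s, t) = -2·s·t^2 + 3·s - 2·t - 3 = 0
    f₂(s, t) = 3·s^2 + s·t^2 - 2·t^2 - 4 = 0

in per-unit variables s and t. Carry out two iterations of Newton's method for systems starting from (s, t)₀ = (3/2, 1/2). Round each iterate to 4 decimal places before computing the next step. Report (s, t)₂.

At (3/2, 1/2): F = (-0.2500, 2.6250).
Jacobian J = [[-2·t^2 + 3, -4·s·t - 2], [6·s + t^2, 2·s·t - 4·t]].
At the point, J = [[2.5000, -5.0000], [9.2500, -0.5000]] (det J = 45.0000).
Solving J·Δ = −F gives Δ = (-0.2944, -0.1972).
Then the next iterate is (s, t)₁ = (1.2056, 0.3028).
Round to (1.2056, 0.3028) and repeat: F = (-0.209878, 0.287577), J = [[2.816624, -3.460223], [7.325288, -0.481089]].
Δ = (-0.0457, -0.0978), so (s, t)₂ = (1.1599, 0.2050).

(1.1599, 0.2050)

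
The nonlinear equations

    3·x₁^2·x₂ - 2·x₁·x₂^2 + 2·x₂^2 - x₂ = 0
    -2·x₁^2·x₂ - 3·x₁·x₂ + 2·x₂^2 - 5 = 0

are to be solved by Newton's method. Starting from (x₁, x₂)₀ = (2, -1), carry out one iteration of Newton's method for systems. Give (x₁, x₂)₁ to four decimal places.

(1.2069, -0.8736)

At (2, -1): F = (-13.0000, 11.0000).
Jacobian J = [[6·x₁·x₂ - 2·x₂^2, 3·x₁^2 - 4·x₁·x₂ + 4·x₂ - 1], [-4·x₁·x₂ - 3·x₂, -2·x₁^2 - 3·x₁ + 4·x₂]].
At the point, J = [[-14.0000, 15.0000], [11.0000, -18.0000]] (det J = 87.0000).
Solving J·Δ = −F gives Δ = (-0.7931, 0.1264).
Then the next iterate is (x₁, x₂)₁ = (1.2069, -0.8736).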